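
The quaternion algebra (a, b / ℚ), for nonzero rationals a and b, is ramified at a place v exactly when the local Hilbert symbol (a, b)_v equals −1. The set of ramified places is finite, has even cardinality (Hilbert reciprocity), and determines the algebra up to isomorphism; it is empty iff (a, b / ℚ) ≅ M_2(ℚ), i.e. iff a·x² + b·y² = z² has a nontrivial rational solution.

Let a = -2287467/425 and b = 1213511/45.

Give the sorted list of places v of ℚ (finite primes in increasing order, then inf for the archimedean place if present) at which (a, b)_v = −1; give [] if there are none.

Mod squares: a ≡ -88179, b ≡ 20995. Check v ∈ {∞, 2, 3, 5, 7, 13, 17, 19}.
v=∞: -88179 < 0 and 20995 > 0  ⇒  (a,b)_∞ = +1.
v=7: a=7^3·(≡6), b=7^0·(≡4) mod 7; (6|7)=-1, (4|7)=+1; (−1)^{3·0·3}·(-1)^0·(+1)^3 = +1.
v=5: a=5^-2·(≡4), b=5^-1·(≡4) mod 5; (4|5)=+1, (4|5)=+1; (−1)^{-2·-1·2}·(+1)^-1·(+1)^-2 = +1.
v=19: a=19^1·(≡15), b=19^1·(≡15) mod 19; (15|19)=-1, (15|19)=-1; (−1)^{1·1·9}·(-1)^1·(-1)^1 = -1.
v=13: a=13^1·(≡1), b=13^1·(≡12) mod 13; (1|13)=+1, (12|13)=+1; (−1)^{1·1·6}·(+1)^1·(+1)^1 = +1.
v=17: a=17^-1·(≡13), b=17^3·(≡7) mod 17; (13|17)=+1, (7|17)=-1; (−1)^{-1·3·8}·(+1)^3·(-1)^-1 = -1.
v=3: a=3^3·(≡1), b=3^-2·(≡1) mod 3; (1|3)=+1, (1|3)=+1; (−1)^{3·-2·1}·(+1)^-2·(+1)^3 = +1.
v=2: v_2(a)=0, v_2(b)=0; units ≡ 5, 3 (mod 8); ε·ε+αω+βω = 0·1+0·1+0·1 ≡ 0  ⇒  (a,b)_2 = +1.
Ram(-88179, 20995) = {17, 19}; no ℚ_17-point on the conic.

[17, 19]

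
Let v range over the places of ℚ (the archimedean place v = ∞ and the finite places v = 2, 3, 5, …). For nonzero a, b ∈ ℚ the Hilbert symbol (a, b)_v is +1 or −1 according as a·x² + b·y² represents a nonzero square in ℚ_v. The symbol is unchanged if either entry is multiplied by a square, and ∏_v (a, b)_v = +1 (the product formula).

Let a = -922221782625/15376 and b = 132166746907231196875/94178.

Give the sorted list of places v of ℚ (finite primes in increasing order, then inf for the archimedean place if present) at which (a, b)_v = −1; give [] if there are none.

(a, b) ≡ (-2145, 1430) mod (ℚ^×)²; places V = {2, 3, 5, 7, 11, 13, 29, 31, ∞}.
(a,b)_11: α=3, u≡9; β=5, v≡9 (mod 11); (9|11)=+1, (9|11)=+1; sign (−1)^1·+1^5·+1^3 = -1.
(a,b)_7: α=0, u≡1; β=-2, v≡2 (mod 7); (1|7)=+1, (2|7)=+1; sign (−1)^0·+1^-2·+1^0 = +1.
(a,b)_3: α=1, u≡2; β=0, v≡2 (mod 3); (2|3)=-1, (2|3)=-1; sign (−1)^0·-1^0·-1^1 = -1.
(a,b)_5: α=3, u≡4; β=5, v≡1 (mod 5); (4|5)=+1, (1|5)=+1; sign (−1)^0·+1^5·+1^3 = +1.
(a,b)_31: α=-2, u≡25; β=-2, v≡28 (mod 31); (25|31)=+1, (28|31)=+1; sign (−1)^0·+1^-2·+1^-2 = +1.
(a,b)_∞: sgn(-2145)=−, sgn(1430)=+, so +1.
(a,b)_2: α=-4, β=-1; u≡7, v≡3 (mod 8); ε(u)ε(v)=1·1, αω(v)=-4·1, βω(u)=-1·0; sum ≡ 1  ⇒  -1.
(a,b)_13: α=3, u≡9; β=5, v≡11 (mod 13); (9|13)=+1, (11|13)=-1; sign (−1)^0·+1^5·-1^3 = -1.
(a,b)_29: α=2, u≡7; β=4, v≡13 (mod 29); (7|29)=+1, (13|29)=+1; sign (−1)^0·+1^4·+1^2 = +1.
|Ram(-2145, 1430)| = 4, even; anisotropic at {2, 3, 11, 13}.

[2, 3, 11, 13]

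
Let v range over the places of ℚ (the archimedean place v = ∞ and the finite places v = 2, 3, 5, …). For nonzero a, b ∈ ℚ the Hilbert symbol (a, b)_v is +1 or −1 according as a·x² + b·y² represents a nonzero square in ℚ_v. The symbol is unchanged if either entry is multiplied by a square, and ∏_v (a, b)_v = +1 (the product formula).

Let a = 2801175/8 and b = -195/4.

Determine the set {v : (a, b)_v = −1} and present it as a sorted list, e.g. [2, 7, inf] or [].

(a, b) ≡ (1326, -195) mod (ℚ^×)²; places V = {2, 3, 5, 13, 17, ∞}.
(a,b)_13: α=3, u≡5; β=1, v≡6 (mod 13); (5|13)=-1, (6|13)=-1; sign (−1)^0·-1^1·-1^3 = +1.
(a,b)_5: α=2, u≡4; β=1, v≡4 (mod 5); (4|5)=+1, (4|5)=+1; sign (−1)^0·+1^1·+1^2 = +1.
(a,b)_3: α=1, u≡1; β=1, v≡1 (mod 3); (1|3)=+1, (1|3)=+1; sign (−1)^1·+1^1·+1^1 = -1.
(a,b)_2: α=-3, β=-2; u≡7, v≡5 (mod 8); ε(u)ε(v)=1·0, αω(v)=-3·1, βω(u)=-2·0; sum ≡ 1  ⇒  -1.
(a,b)_17: α=1, u≡12; β=0, v≡15 (mod 17); (12|17)=-1, (15|17)=+1; sign (−1)^0·-1^0·+1^1 = +1.
(a,b)_∞: sgn(1326)=+, sgn(-195)=−, so +1.
|Ram(1326, -195)| = 2, even; anisotropic at {2, 3}.

[2, 3]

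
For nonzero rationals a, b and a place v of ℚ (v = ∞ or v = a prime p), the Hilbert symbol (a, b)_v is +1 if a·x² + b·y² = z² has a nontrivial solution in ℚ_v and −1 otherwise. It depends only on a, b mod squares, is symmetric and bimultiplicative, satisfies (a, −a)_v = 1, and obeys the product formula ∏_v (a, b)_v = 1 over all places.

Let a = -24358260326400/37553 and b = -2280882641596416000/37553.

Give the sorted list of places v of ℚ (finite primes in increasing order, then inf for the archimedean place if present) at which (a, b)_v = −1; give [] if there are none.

[5, 11, 17, 31, 41, inf]

(a, b) ≡ (-2292433, -17333030) mod (ℚ^×)²; places V = {2, 3, 5, 7, 11, 13, 17, 19, 23, 31, 41, 47, ∞}.
(a,b)_7: α=2, u≡2; β=0, v≡5 (mod 7); (2|7)=+1, (5|7)=-1; sign (−1)^0·+1^0·-1^2 = +1.
(a,b)_23: α=1, u≡17; β=1, v≡12 (mod 23); (17|23)=-1, (12|23)=+1; sign (−1)^1·-1^1·+1^1 = +1.
(a,b)_17: α=-1, u≡7; β=-1, v≡16 (mod 17); (7|17)=-1, (16|17)=+1; sign (−1)^0·-1^-1·+1^-1 = -1.
(a,b)_11: α=1, u≡9; β=1, v≡4 (mod 11); (9|11)=+1, (4|11)=+1; sign (−1)^1·+1^1·+1^1 = -1.
(a,b)_∞: sgn(-2292433)=−, sgn(-17333030)=−, so -1.
(a,b)_19: α=0, u≡18; β=2, v≡7 (mod 19); (18|19)=-1, (7|19)=+1; sign (−1)^0·-1^2·+1^0 = +1.
(a,b)_3: α=2, u≡2; β=2, v≡1 (mod 3); (2|3)=-1, (1|3)=+1; sign (−1)^0·-1^2·+1^2 = +1.
(a,b)_41: α=1, u≡28; β=2, v≡12 (mod 41); (28|41)=-1, (12|41)=-1; sign (−1)^0·-1^2·-1^1 = -1.
(a,b)_5: α=2, u≡3; β=3, v≡4 (mod 5); (3|5)=-1, (4|5)=+1; sign (−1)^0·-1^3·+1^2 = -1.
(a,b)_47: α=-2, u≡29; β=-2, v≡21 (mod 47); (29|47)=-1, (21|47)=+1; sign (−1)^0·-1^-2·+1^-2 = +1.
(a,b)_31: α=0, u≡6; β=1, v≡26 (mod 31); (6|31)=-1, (26|31)=-1; sign (−1)^0·-1^1·-1^0 = -1.
(a,b)_13: α=1, u≡12; β=1, v≡4 (mod 13); (12|13)=+1, (4|13)=+1; sign (−1)^0·+1^1·+1^1 = +1.
(a,b)_2: α=14, β=15; u≡7, v≡5 (mod 8); ε(u)ε(v)=1·0, αω(v)=14·1, βω(u)=15·0; sum ≡ 0  ⇒  +1.
|Ram(-2292433, -17333030)| = 6, even; anisotropic at {5, 11, 17, 31, 41, ∞}.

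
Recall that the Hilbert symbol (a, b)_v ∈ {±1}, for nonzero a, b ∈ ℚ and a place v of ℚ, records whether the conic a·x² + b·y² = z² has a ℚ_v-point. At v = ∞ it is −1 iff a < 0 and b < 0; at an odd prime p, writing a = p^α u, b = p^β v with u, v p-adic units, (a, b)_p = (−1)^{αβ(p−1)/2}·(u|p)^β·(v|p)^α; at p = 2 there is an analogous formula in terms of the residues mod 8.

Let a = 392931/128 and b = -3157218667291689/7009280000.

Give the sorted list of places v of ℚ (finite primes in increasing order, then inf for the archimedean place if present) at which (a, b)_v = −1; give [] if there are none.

(a, b) ≡ (22, -2) mod (ℚ^×)²; places V = {2, 3, 5, 7, 11, 13, 37, ∞}.
(a,b)_3: α=6, u≡1; β=12, v≡1 (mod 3); (1|3)=+1, (1|3)=+1; sign (−1)^0·+1^12·+1^6 = +1.
(a,b)_∞: sgn(22)=+, sgn(-2)=−, so +1.
(a,b)_2: α=-7, β=-13; u≡3, v≡7 (mod 8); ε(u)ε(v)=1·1, αω(v)=-7·0, βω(u)=-13·1; sum ≡ 0  ⇒  +1.
(a,b)_13: α=0, u≡10; β=2, v≡8 (mod 13); (10|13)=+1, (8|13)=-1; sign (−1)^0·+1^2·-1^0 = +1.
(a,b)_11: α=1, u≡10; β=4, v≡3 (mod 11); (10|11)=-1, (3|11)=+1; sign (−1)^0·-1^4·+1^1 = +1.
(a,b)_37: α=0, u≡6; β=-2, v≡6 (mod 37); (6|37)=-1, (6|37)=-1; sign (−1)^0·-1^-2·-1^0 = +1.
(a,b)_5: α=0, u≡2; β=-4, v≡2 (mod 5); (2|5)=-1, (2|5)=-1; sign (−1)^0·-1^-4·-1^0 = +1.
(a,b)_7: α=2, u≡2; β=4, v≡5 (mod 7); (2|7)=+1, (5|7)=-1; sign (−1)^0·+1^4·-1^2 = +1.
Ram(a, b) = ∅: the form 22·x² + -2·y² − z² is isotropic over every ℚ_v, so by Hasse–Minkowski it is isotropic over ℚ.

[]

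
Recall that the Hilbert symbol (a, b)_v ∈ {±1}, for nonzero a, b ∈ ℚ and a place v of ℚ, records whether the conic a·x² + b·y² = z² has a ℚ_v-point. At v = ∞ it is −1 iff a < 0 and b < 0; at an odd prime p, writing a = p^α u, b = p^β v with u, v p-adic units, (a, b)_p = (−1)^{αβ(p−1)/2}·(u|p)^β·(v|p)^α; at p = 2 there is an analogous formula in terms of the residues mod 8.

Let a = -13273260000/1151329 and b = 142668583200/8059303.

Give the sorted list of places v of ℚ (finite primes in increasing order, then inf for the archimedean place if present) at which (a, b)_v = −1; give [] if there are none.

Mod squares: a ≡ -7854, b ≡ 13566. Check v ∈ {∞, 2, 3, 5, 7, 11, 13, 17, 19, 29, 37}.
v=∞: -7854 < 0 and 13566 > 0  ⇒  (a,b)_∞ = +1.
v=37: a=37^-2·(≡25), b=37^-2·(≡19) mod 37; (25|37)=+1, (19|37)=-1; (−1)^{-2·-2·18}·(+1)^-2·(-1)^-2 = +1.
v=29: a=29^-2·(≡16), b=29^-2·(≡5) mod 29; (16|29)=+1, (5|29)=+1; (−1)^{-2·-2·14}·(+1)^-2·(+1)^-2 = +1.
v=11: a=11^1·(≡5), b=11^2·(≡9) mod 11; (5|11)=+1, (9|11)=+1; (−1)^{1·2·5}·(+1)^2·(+1)^1 = +1.
v=19: a=19^0·(≡13), b=19^1·(≡9) mod 19; (13|19)=-1, (9|19)=+1; (−1)^{0·1·9}·(-1)^1·(+1)^0 = -1.
v=3: a=3^1·(≡1), b=3^3·(≡1) mod 3; (1|3)=+1, (1|3)=+1; (−1)^{1·3·1}·(+1)^3·(+1)^1 = -1.
v=13: a=13^2·(≡2), b=13^2·(≡7) mod 13; (2|13)=-1, (7|13)=-1; (−1)^{2·2·6}·(-1)^2·(-1)^2 = +1.
v=5: a=5^4·(≡1), b=5^2·(≡1) mod 5; (1|5)=+1, (1|5)=+1; (−1)^{4·2·2}·(+1)^2·(+1)^4 = +1.
v=7: a=7^1·(≡5), b=7^-1·(≡6) mod 7; (5|7)=-1, (6|7)=-1; (−1)^{1·-1·3}·(-1)^-1·(-1)^1 = -1.
v=2: v_2(a)=5, v_2(b)=5; units ≡ 1, 7 (mod 8); ε·ε+αω+βω = 0·1+5·0+5·0 ≡ 0  ⇒  (a,b)_2 = +1.
v=17: a=17^1·(≡3), b=17^1·(≡1) mod 17; (3|17)=-1, (1|17)=+1; (−1)^{1·1·8}·(-1)^1·(+1)^1 = -1.
|Ram(-7854, 13566)| = 4, even; anisotropic at {3, 7, 17, 19}.

[3, 7, 17, 19]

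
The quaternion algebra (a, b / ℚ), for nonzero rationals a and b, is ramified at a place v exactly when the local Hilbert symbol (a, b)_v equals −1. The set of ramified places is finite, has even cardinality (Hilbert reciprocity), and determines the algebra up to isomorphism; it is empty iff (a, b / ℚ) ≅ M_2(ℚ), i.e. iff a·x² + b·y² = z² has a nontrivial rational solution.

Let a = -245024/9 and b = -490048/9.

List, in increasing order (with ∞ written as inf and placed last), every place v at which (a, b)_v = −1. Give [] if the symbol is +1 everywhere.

Mod squares: a ≡ -15314, b ≡ -7657. Check v ∈ {∞, 2, 3, 13, 19, 31}.
v=19: a=19^1·(≡9), b=19^1·(≡18) mod 19; (9|19)=+1, (18|19)=-1; (−1)^{1·1·9}·(+1)^1·(-1)^1 = +1.
v=31: a=31^1·(≡7), b=31^1·(≡14) mod 31; (7|31)=+1, (14|31)=+1; (−1)^{1·1·15}·(+1)^1·(+1)^1 = -1.
v=2: v_2(a)=5, v_2(b)=6; units ≡ 7, 7 (mod 8); ε·ε+αω+βω = 1·1+5·0+6·0 ≡ 1  ⇒  (a,b)_2 = -1.
v=13: a=13^1·(≡6), b=13^1·(≡12) mod 13; (6|13)=-1, (12|13)=+1; (−1)^{1·1·6}·(-1)^1·(+1)^1 = -1.
v=∞: -15314 < 0 and -7657 < 0  ⇒  (a,b)_∞ = -1.
v=3: a=3^-2·(≡1), b=3^-2·(≡2) mod 3; (1|3)=+1, (2|3)=-1; (−1)^{-2·-2·1}·(+1)^-2·(-1)^-2 = +1.
Ram(-15314, -7657) = {2, 13, 31, ∞}; no ℚ_2-point on the conic.

[2, 13, 31, inf]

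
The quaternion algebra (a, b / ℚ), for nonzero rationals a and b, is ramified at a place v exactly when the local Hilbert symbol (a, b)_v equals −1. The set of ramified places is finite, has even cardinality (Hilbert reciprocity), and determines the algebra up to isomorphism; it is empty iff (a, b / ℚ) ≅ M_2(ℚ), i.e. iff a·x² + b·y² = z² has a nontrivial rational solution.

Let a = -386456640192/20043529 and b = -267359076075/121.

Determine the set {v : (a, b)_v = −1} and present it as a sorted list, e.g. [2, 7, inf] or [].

[7, 17, 31, inf]

(a, b) ≡ (-169043, -218252307) mod (ℚ^×)²; places V = {2, 3, 5, 7, 11, 13, 17, 19, 31, 37, 41, ∞}.
(a,b)_5: α=0, u≡2; β=2, v≡2 (mod 5); (2|5)=-1, (2|5)=-1; sign (−1)^0·-1^2·-1^0 = +1.
(a,b)_7: α=3, u≡4; β=3, v≡4 (mod 7); (4|7)=+1, (4|7)=+1; sign (−1)^1·+1^3·+1^3 = -1.
(a,b)_31: α=1, u≡26; β=1, v≡3 (mod 31); (26|31)=-1, (3|31)=-1; sign (−1)^1·-1^1·-1^1 = -1.
(a,b)_41: α=1, u≡16; β=1, v≡20 (mod 41); (16|41)=+1, (20|41)=+1; sign (−1)^0·+1^1·+1^1 = +1.
(a,b)_∞: sgn(-169043)=−, sgn(-218252307)=−, so -1.
(a,b)_3: α=6, u≡1; β=1, v≡2 (mod 3); (1|3)=+1, (2|3)=-1; sign (−1)^0·+1^1·-1^6 = +1.
(a,b)_37: α=-2, u≡21; β=1, v≡13 (mod 37); (21|37)=+1, (13|37)=-1; sign (−1)^0·+1^1·-1^-2 = +1.
(a,b)_13: α=0, u≡12; β=1, v≡12 (mod 13); (12|13)=+1, (12|13)=+1; sign (−1)^0·+1^1·+1^0 = +1.
(a,b)_19: α=1, u≡2; β=0, v≡17 (mod 19); (2|19)=-1, (17|19)=+1; sign (−1)^0·-1^0·+1^1 = +1.
(a,b)_17: α=0, u≡11; β=1, v≡6 (mod 17); (11|17)=-1, (6|17)=-1; sign (−1)^0·-1^1·-1^0 = -1.
(a,b)_2: α=6, β=0; u≡5, v≡5 (mod 8); ε(u)ε(v)=0·0, αω(v)=6·1, βω(u)=0·1; sum ≡ 0  ⇒  +1.
(a,b)_11: α=-4, u≡3; β=-2, v≡8 (mod 11); (3|11)=+1, (8|11)=-1; sign (−1)^0·+1^-2·-1^-4 = +1.
|Ram(-169043, -218252307)| = 4, even; anisotropic at {7, 17, 31, ∞}.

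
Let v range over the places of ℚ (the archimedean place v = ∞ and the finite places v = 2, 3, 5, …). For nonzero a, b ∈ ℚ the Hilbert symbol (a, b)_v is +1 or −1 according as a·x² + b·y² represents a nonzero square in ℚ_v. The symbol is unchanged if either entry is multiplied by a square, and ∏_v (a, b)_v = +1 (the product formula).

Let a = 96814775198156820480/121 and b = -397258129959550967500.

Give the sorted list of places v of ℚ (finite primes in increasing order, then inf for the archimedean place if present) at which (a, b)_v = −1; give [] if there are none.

Mod squares: a ≡ 5945, b ≡ -43. Check v ∈ {∞, 2, 3, 5, 11, 13, 29, 41, 43}.
v=13: a=13^2·(≡10), b=13^0·(≡10) mod 13; (10|13)=+1, (10|13)=+1; (−1)^{2·0·6}·(+1)^0·(+1)^2 = +1.
v=43: a=43^2·(≡31), b=43^3·(≡2) mod 43; (31|43)=+1, (2|43)=-1; (−1)^{2·3·21}·(+1)^3·(-1)^2 = +1.
v=5: a=5^1·(≡1), b=5^4·(≡2) mod 5; (1|5)=+1, (2|5)=-1; (−1)^{1·4·2}·(+1)^4·(-1)^1 = -1.
v=29: a=29^3·(≡17), b=29^4·(≡8) mod 29; (17|29)=-1, (8|29)=-1; (−1)^{3·4·14}·(-1)^4·(-1)^3 = -1.
v=2: v_2(a)=12, v_2(b)=2; units ≡ 1, 5 (mod 8); ε·ε+αω+βω = 0·0+12·1+2·0 ≡ 0  ⇒  (a,b)_2 = +1.
v=11: a=11^-2·(≡5), b=11^0·(≡3) mod 11; (5|11)=+1, (3|11)=+1; (−1)^{-2·0·5}·(+1)^0·(+1)^-2 = +1.
v=41: a=41^3·(≡24), b=41^4·(≡2) mod 41; (24|41)=-1, (2|41)=+1; (−1)^{3·4·20}·(-1)^4·(+1)^3 = +1.
v=∞: 5945 > 0 and -43 < 0  ⇒  (a,b)_∞ = +1.
v=3: a=3^2·(≡2), b=3^0·(≡2) mod 3; (2|3)=-1, (2|3)=-1; (−1)^{2·0·1}·(-1)^0·(-1)^2 = +1.
|Ram(5945, -43)| = 2, even; anisotropic at {5, 29}.

[5, 29]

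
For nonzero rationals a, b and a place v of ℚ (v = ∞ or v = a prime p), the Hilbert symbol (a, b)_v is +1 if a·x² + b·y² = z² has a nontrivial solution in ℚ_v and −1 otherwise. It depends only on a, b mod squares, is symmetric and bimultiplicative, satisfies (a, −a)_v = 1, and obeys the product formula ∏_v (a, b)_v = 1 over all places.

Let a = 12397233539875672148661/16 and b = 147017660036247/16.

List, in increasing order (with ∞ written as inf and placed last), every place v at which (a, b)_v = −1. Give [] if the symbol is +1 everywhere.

[11, 13, 17, 23]

(a, b) ≡ (35581, 12903) mod (ℚ^×)²; places V = {2, 3, 7, 11, 13, 17, 23, ∞}.
(a,b)_7: α=1, u≡1; β=2, v≡2 (mod 7); (1|7)=+1, (2|7)=+1; sign (−1)^0·+1^2·+1^1 = +1.
(a,b)_17: α=5, u≡2; β=3, v≡12 (mod 17); (2|17)=+1, (12|17)=-1; sign (−1)^0·+1^3·-1^5 = -1.
(a,b)_3: α=6, u≡1; β=3, v≡2 (mod 3); (1|3)=+1, (2|3)=-1; sign (−1)^0·+1^3·-1^6 = +1.
(a,b)_23: α=5, u≡4; β=3, v≡4 (mod 23); (4|23)=+1, (4|23)=+1; sign (−1)^1·+1^3·+1^5 = -1.
(a,b)_13: α=3, u≡5; β=2, v≡2 (mod 13); (5|13)=-1, (2|13)=-1; sign (−1)^0·-1^2·-1^3 = -1.
(a,b)_11: α=2, u≡6; β=1, v≡8 (mod 11); (6|11)=-1, (8|11)=-1; sign (−1)^0·-1^1·-1^2 = -1.
(a,b)_2: α=-4, β=-4; u≡5, v≡7 (mod 8); ε(u)ε(v)=0·1, αω(v)=-4·0, βω(u)=-4·1; sum ≡ 0  ⇒  +1.
(a,b)_∞: sgn(35581)=+, sgn(12903)=+, so +1.
Ram(35581, 12903) = {11, 13, 17, 23}; no ℚ_11-point on the conic.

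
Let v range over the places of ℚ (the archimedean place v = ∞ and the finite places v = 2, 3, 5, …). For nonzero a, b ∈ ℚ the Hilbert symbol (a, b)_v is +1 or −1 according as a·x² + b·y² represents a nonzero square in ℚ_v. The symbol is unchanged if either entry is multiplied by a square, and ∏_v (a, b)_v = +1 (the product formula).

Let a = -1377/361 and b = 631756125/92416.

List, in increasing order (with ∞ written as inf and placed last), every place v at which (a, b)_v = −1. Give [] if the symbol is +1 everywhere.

Mod squares: a ≡ -17, b ≡ 23205. Check v ∈ {∞, 2, 3, 5, 7, 11, 13, 17, 19}.
v=13: a=13^0·(≡4), b=13^1·(≡1) mod 13; (4|13)=+1, (1|13)=+1; (−1)^{0·1·6}·(+1)^1·(+1)^0 = +1.
v=∞: -17 < 0 and 23205 > 0  ⇒  (a,b)_∞ = +1.
v=5: a=5^0·(≡3), b=5^3·(≡4) mod 5; (3|5)=-1, (4|5)=+1; (−1)^{0·3·2}·(-1)^3·(+1)^0 = -1.
v=2: v_2(a)=0, v_2(b)=-8; units ≡ 7, 5 (mod 8); ε·ε+αω+βω = 1·0+0·1+-8·0 ≡ 0  ⇒  (a,b)_2 = +1.
v=11: a=11^0·(≡1), b=11^2·(≡6) mod 11; (1|11)=+1, (6|11)=-1; (−1)^{0·2·5}·(+1)^2·(-1)^0 = +1.
v=17: a=17^1·(≡1), b=17^1·(≡10) mod 17; (1|17)=+1, (10|17)=-1; (−1)^{1·1·8}·(+1)^1·(-1)^1 = -1.
v=19: a=19^-2·(≡10), b=19^-2·(≡5) mod 19; (10|19)=-1, (5|19)=+1; (−1)^{-2·-2·9}·(-1)^-2·(+1)^-2 = +1.
v=7: a=7^0·(≡4), b=7^1·(≡4) mod 7; (4|7)=+1, (4|7)=+1; (−1)^{0·1·3}·(+1)^1·(+1)^0 = +1.
v=3: a=3^4·(≡1), b=3^3·(≡1) mod 3; (1|3)=+1, (1|3)=+1; (−1)^{4·3·1}·(+1)^3·(+1)^4 = +1.
(-17, 23205 / ℚ) ramifies at {5, 17}: a division algebra.

[5, 17]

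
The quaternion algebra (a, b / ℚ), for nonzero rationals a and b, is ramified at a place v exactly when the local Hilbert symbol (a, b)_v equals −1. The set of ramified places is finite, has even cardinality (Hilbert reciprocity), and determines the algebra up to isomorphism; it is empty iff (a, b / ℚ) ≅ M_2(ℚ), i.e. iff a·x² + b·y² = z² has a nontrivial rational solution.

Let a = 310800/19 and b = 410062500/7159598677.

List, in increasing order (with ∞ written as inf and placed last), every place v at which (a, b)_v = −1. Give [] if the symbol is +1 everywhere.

(a, b) ≡ (14763, 133) mod (ℚ^×)²; places V = {2, 3, 5, 7, 11, 19, 23, 29, 37, ∞}.
(a,b)_11: α=0, u≡9; β=-2, v≡9 (mod 11); (9|11)=+1, (9|11)=+1; sign (−1)^0·+1^-2·+1^0 = +1.
(a,b)_∞: sgn(14763)=+, sgn(133)=+, so +1.
(a,b)_3: α=1, u≡1; β=8, v≡1 (mod 3); (1|3)=+1, (1|3)=+1; sign (−1)^0·+1^8·+1^1 = +1.
(a,b)_5: α=2, u≡3; β=6, v≡2 (mod 5); (3|5)=-1, (2|5)=-1; sign (−1)^0·-1^6·-1^2 = +1.
(a,b)_29: α=0, u≡8; β=-2, v≡12 (mod 29); (8|29)=-1, (12|29)=-1; sign (−1)^0·-1^-2·-1^0 = +1.
(a,b)_2: α=4, β=2; u≡3, v≡5 (mod 8); ε(u)ε(v)=1·0, αω(v)=4·1, βω(u)=2·1; sum ≡ 0  ⇒  +1.
(a,b)_37: α=1, u≡2; β=0, v≡32 (mod 37); (2|37)=-1, (32|37)=-1; sign (−1)^0·-1^0·-1^1 = -1.
(a,b)_23: α=0, u≡17; β=-2, v≡8 (mod 23); (17|23)=-1, (8|23)=+1; sign (−1)^0·-1^-2·+1^0 = +1.
(a,b)_19: α=-1, u≡17; β=-1, v≡9 (mod 19); (17|19)=+1, (9|19)=+1; sign (−1)^1·+1^-1·+1^-1 = -1.
(a,b)_7: α=1, u≡4; β=-1, v≡3 (mod 7); (4|7)=+1, (3|7)=-1; sign (−1)^1·+1^-1·-1^1 = +1.
(14763, 133 / ℚ) ramifies at {19, 37}: a division algebra.

[19, 37]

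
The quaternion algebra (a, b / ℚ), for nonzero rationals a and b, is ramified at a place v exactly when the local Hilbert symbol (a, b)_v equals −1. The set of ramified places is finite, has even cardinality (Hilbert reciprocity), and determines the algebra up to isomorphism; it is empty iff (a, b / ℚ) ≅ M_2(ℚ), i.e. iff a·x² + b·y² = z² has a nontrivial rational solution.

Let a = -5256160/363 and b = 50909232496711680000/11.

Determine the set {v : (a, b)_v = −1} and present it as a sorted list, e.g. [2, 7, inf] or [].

[2, 3, 5, 7]

(a, b) ≡ (-2730, 77) mod (ℚ^×)²; places V = {2, 3, 5, 7, 11, 13, 19, ∞}.
(a,b)_3: α=-1, u≡2; β=6, v≡2 (mod 3); (2|3)=-1, (2|3)=-1; sign (−1)^0·-1^6·-1^-1 = -1.
(a,b)_5: α=1, u≡1; β=4, v≡3 (mod 5); (1|5)=+1, (3|5)=-1; sign (−1)^0·+1^4·-1^1 = -1.
(a,b)_∞: sgn(-2730)=−, sgn(77)=+, so +1.
(a,b)_11: α=-2, u≡1; β=-1, v≡8 (mod 11); (1|11)=+1, (8|11)=-1; sign (−1)^0·+1^-1·-1^-2 = +1.
(a,b)_13: α=1, u≡7; β=2, v≡10 (mod 13); (7|13)=-1, (10|13)=+1; sign (−1)^0·-1^2·+1^1 = +1.
(a,b)_19: α=2, u≡16; β=0, v≡17 (mod 19); (16|19)=+1, (17|19)=+1; sign (−1)^0·+1^0·+1^2 = +1.
(a,b)_2: α=5, β=14; u≡3, v≡5 (mod 8); ε(u)ε(v)=1·0, αω(v)=5·1, βω(u)=14·1; sum ≡ 1  ⇒  -1.
(a,b)_7: α=1, u≡4; β=9, v≡2 (mod 7); (4|7)=+1, (2|7)=+1; sign (−1)^1·+1^9·+1^1 = -1.
Ram(-2730, 77) = {2, 3, 5, 7}; no ℚ_2-point on the conic.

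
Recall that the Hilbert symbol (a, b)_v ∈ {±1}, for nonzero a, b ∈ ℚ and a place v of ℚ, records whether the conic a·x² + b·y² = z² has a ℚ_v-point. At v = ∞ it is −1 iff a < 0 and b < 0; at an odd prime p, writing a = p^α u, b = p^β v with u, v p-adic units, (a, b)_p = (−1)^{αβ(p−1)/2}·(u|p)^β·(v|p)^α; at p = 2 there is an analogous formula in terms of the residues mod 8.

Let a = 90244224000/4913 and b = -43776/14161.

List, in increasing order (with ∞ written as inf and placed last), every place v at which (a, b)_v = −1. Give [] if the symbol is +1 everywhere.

Mod squares: a ≡ 18445, b ≡ -19. Check v ∈ {∞, 2, 3, 5, 7, 17, 19, 31}.
v=7: a=7^1·(≡6), b=7^-2·(≡1) mod 7; (6|7)=-1, (1|7)=+1; (−1)^{1·-2·3}·(-1)^-2·(+1)^1 = +1.
v=17: a=17^-3·(≡12), b=17^-2·(≡9) mod 17; (12|17)=-1, (9|17)=+1; (−1)^{-3·-2·8}·(-1)^-2·(+1)^-3 = +1.
v=3: a=3^2·(≡1), b=3^2·(≡2) mod 3; (1|3)=+1, (2|3)=-1; (−1)^{2·2·1}·(+1)^2·(-1)^2 = +1.
v=5: a=5^3·(≡4), b=5^0·(≡4) mod 5; (4|5)=+1, (4|5)=+1; (−1)^{3·0·2}·(+1)^0·(+1)^3 = +1.
v=2: v_2(a)=10, v_2(b)=8; units ≡ 5, 5 (mod 8); ε·ε+αω+βω = 0·0+10·1+8·1 ≡ 0  ⇒  (a,b)_2 = +1.
v=∞: 18445 > 0 and -19 < 0  ⇒  (a,b)_∞ = +1.
v=31: a=31^1·(≡22), b=31^0·(≡11) mod 31; (22|31)=-1, (11|31)=-1; (−1)^{1·0·15}·(-1)^0·(-1)^1 = -1.
v=19: a=19^2·(≡8), b=19^1·(≡15) mod 19; (8|19)=-1, (15|19)=-1; (−1)^{2·1·9}·(-1)^1·(-1)^2 = -1.
Ram(18445, -19) = {19, 31}; no ℚ_19-point on the conic.

[19, 31]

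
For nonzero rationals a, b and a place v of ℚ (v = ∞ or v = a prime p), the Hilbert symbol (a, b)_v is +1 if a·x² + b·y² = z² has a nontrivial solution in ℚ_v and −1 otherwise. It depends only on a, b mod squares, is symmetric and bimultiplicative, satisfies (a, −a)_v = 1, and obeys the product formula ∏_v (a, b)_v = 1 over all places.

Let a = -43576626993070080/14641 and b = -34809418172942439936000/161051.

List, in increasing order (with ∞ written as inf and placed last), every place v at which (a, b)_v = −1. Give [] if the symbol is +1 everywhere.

[3, 5, 7, inf]

Mod squares: a ≡ -2730, b ≡ -165. Check v ∈ {∞, 2, 3, 5, 7, 11, 13, 53}.
v=11: a=11^-4·(≡3), b=11^-5·(≡8) mod 11; (3|11)=+1, (8|11)=-1; (−1)^{-4·-5·5}·(+1)^-5·(-1)^-4 = +1.
v=53: a=53^0·(≡12), b=53^2·(≡38) mod 53; (12|53)=-1, (38|53)=+1; (−1)^{0·2·26}·(-1)^2·(+1)^0 = +1.
v=3: a=3^1·(≡2), b=3^1·(≡2) mod 3; (2|3)=-1, (2|3)=-1; (−1)^{1·1·1}·(-1)^1·(-1)^1 = -1.
v=5: a=5^1·(≡4), b=5^3·(≡2) mod 5; (4|5)=+1, (2|5)=-1; (−1)^{1·3·2}·(+1)^3·(-1)^1 = -1.
v=13: a=13^3·(≡5), b=13^4·(≡3) mod 13; (5|13)=-1, (3|13)=+1; (−1)^{3·4·6}·(-1)^4·(+1)^3 = +1.
v=7: a=7^9·(≡2), b=7^10·(≡3) mod 7; (2|7)=+1, (3|7)=-1; (−1)^{9·10·3}·(+1)^10·(-1)^9 = -1.
v=2: v_2(a)=15, v_2(b)=12; units ≡ 3, 3 (mod 8); ε·ε+αω+βω = 1·1+15·1+12·1 ≡ 0  ⇒  (a,b)_2 = +1.
v=∞: -2730 < 0 and -165 < 0  ⇒  (a,b)_∞ = -1.
|Ram(-2730, -165)| = 4, even; anisotropic at {3, 5, 7, ∞}.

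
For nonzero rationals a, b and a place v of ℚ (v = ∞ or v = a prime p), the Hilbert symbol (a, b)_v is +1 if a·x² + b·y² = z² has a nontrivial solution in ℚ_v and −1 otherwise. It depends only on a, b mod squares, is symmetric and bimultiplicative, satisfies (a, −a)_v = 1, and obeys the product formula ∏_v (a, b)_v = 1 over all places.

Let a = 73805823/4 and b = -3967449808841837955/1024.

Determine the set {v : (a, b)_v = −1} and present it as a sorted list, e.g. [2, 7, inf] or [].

[3, 5, 17, 19, 23, 31]

(a, b) ≡ (911183, -6555) mod (ℚ^×)²; places V = {2, 3, 5, 7, 13, 17, 19, 23, 31, ∞}.
(a,b)_2: α=-2, β=-10; u≡7, v≡5 (mod 8); ε(u)ε(v)=1·0, αω(v)=-2·1, βω(u)=-10·0; sum ≡ 0  ⇒  +1.
(a,b)_∞: sgn(911183)=+, sgn(-6555)=−, so +1.
(a,b)_19: α=1, u≡6; β=3, v≡1 (mod 19); (6|19)=+1, (1|19)=+1; sign (−1)^1·+1^3·+1^1 = -1.
(a,b)_23: α=0, u≡22; β=1, v≡14 (mod 23); (22|23)=-1, (14|23)=-1; sign (−1)^0·-1^1·-1^0 = -1.
(a,b)_3: α=4, u≡2; β=7, v≡2 (mod 3); (2|3)=-1, (2|3)=-1; sign (−1)^0·-1^7·-1^4 = -1.
(a,b)_7: α=1, u≡4; β=2, v≡4 (mod 7); (4|7)=+1, (4|7)=+1; sign (−1)^0·+1^2·+1^1 = +1.
(a,b)_5: α=0, u≡2; β=1, v≡1 (mod 5); (2|5)=-1, (1|5)=+1; sign (−1)^0·-1^1·+1^0 = -1.
(a,b)_13: α=1, u≡6; β=2, v≡12 (mod 13); (6|13)=-1, (12|13)=+1; sign (−1)^0·-1^2·+1^1 = +1.
(a,b)_17: α=1, u≡2; β=2, v≡3 (mod 17); (2|17)=+1, (3|17)=-1; sign (−1)^0·+1^2·-1^1 = -1.
(a,b)_31: α=1, u≡16; β=2, v≡11 (mod 31); (16|31)=+1, (11|31)=-1; sign (−1)^0·+1^2·-1^1 = -1.
Ram(911183, -6555) = {3, 5, 17, 19, 23, 31}; no ℚ_3-point on the conic.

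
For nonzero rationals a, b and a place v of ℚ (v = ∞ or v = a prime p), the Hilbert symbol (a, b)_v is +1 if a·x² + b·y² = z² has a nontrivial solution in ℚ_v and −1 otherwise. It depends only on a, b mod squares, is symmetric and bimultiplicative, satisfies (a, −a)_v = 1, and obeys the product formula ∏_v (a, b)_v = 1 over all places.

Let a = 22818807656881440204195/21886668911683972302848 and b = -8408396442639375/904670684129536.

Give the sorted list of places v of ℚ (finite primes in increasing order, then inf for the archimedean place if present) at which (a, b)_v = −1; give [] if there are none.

[3, 5, 7, 13]

Mod squares: a ≡ 390, b ≡ -7. Check v ∈ {∞, 2, 3, 5, 7, 13, 17, 23, 37, 41, 47}.
v=37: a=37^-4·(≡2), b=37^-2·(≡21) mod 37; (2|37)=-1, (21|37)=+1; (−1)^{-4·-2·18}·(-1)^-2·(+1)^-4 = +1.
v=47: a=47^-6·(≡4), b=47^-4·(≡38) mod 47; (4|47)=+1, (38|47)=-1; (−1)^{-6·-4·23}·(+1)^-4·(-1)^-6 = +1.
v=41: a=41^2·(≡4), b=41^2·(≡24) mod 41; (4|41)=+1, (24|41)=-1; (−1)^{2·2·20}·(+1)^2·(-1)^2 = +1.
v=7: a=7^0·(≡5), b=7^1·(≡5) mod 7; (5|7)=-1, (5|7)=-1; (−1)^{0·1·3}·(-1)^1·(-1)^0 = -1.
v=17: a=17^8·(≡2), b=17^4·(≡14) mod 17; (2|17)=+1, (14|17)=-1; (−1)^{8·4·8}·(+1)^4·(-1)^8 = +1.
v=2: v_2(a)=-11, v_2(b)=-8; units ≡ 3, 1 (mod 8); ε·ε+αω+βω = 1·0+-11·0+-8·1 ≡ 0  ⇒  (a,b)_2 = +1.
v=3: a=3^11·(≡1), b=3^4·(≡2) mod 3; (1|3)=+1, (2|3)=-1; (−1)^{11·4·1}·(+1)^4·(-1)^11 = -1.
v=23: a=23^-2·(≡15), b=23^-2·(≡9) mod 23; (15|23)=-1, (9|23)=+1; (−1)^{-2·-2·11}·(-1)^-2·(+1)^-2 = +1.
v=∞: 390 > 0 and -7 < 0  ⇒  (a,b)_∞ = +1.
v=13: a=13^3·(≡12), b=13^2·(≡2) mod 13; (12|13)=+1, (2|13)=-1; (−1)^{3·2·6}·(+1)^2·(-1)^3 = -1.
v=5: a=5^1·(≡3), b=5^4·(≡2) mod 5; (3|5)=-1, (2|5)=-1; (−1)^{1·4·2}·(-1)^4·(-1)^1 = -1.
|Ram(390, -7)| = 4, even; anisotropic at {3, 5, 7, 13}.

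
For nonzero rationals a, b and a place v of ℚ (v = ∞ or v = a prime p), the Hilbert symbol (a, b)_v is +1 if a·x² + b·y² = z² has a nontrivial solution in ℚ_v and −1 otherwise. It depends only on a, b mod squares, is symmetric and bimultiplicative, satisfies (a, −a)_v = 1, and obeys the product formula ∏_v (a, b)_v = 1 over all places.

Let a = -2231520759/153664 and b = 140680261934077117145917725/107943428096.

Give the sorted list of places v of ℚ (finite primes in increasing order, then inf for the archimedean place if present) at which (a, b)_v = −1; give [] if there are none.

[13, 23]

Mod squares: a ≡ -4199, b ≡ 104006. Check v ∈ {∞, 2, 3, 5, 7, 13, 17, 19, 23, 37}.
v=∞: -4199 < 0 and 104006 > 0  ⇒  (a,b)_∞ = +1.
v=5: a=5^0·(≡4), b=5^2·(≡4) mod 5; (4|5)=+1, (4|5)=+1; (−1)^{0·2·2}·(+1)^2·(+1)^0 = +1.
v=19: a=19^1·(≡7), b=19^3·(≡3) mod 19; (7|19)=+1, (3|19)=-1; (−1)^{1·3·9}·(+1)^3·(-1)^1 = +1.
v=37: a=37^0·(≡14), b=37^2·(≡1) mod 37; (14|37)=-1, (1|37)=+1; (−1)^{0·2·18}·(-1)^2·(+1)^0 = +1.
v=7: a=7^-4·(≡1), b=7^-7·(≡4) mod 7; (1|7)=+1, (4|7)=+1; (−1)^{-4·-7·3}·(+1)^-7·(+1)^-4 = +1.
v=2: v_2(a)=-6, v_2(b)=-17; units ≡ 1, 3 (mod 8); ε·ε+αω+βω = 0·1+-6·1+-17·0 ≡ 0  ⇒  (a,b)_2 = +1.
v=23: a=23^0·(≡7), b=23^1·(≡19) mod 23; (7|23)=-1, (19|23)=-1; (−1)^{0·1·11}·(-1)^1·(-1)^0 = -1.
v=3: a=3^12·(≡1), b=3^22·(≡2) mod 3; (1|3)=+1, (2|3)=-1; (−1)^{12·22·1}·(+1)^22·(-1)^12 = +1.
v=13: a=13^1·(≡7), b=13^2·(≡5) mod 13; (7|13)=-1, (5|13)=-1; (−1)^{1·2·6}·(-1)^2·(-1)^1 = -1.
v=17: a=17^1·(≡15), b=17^3·(≡16) mod 17; (15|17)=+1, (16|17)=+1; (−1)^{1·3·8}·(+1)^3·(+1)^1 = +1.
|Ram(-4199, 104006)| = 2, even; anisotropic at {13, 23}.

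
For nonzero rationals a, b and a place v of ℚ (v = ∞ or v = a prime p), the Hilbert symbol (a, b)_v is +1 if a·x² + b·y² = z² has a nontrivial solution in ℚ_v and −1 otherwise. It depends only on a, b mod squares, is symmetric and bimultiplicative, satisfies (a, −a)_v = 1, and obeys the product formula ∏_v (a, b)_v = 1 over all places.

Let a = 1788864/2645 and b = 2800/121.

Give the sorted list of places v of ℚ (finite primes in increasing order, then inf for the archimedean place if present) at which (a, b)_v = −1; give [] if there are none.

[2, 5, 7, 11]

Mod squares: a ≡ 1155, b ≡ 7. Check v ∈ {∞, 2, 3, 5, 7, 11, 23}.
v=∞: 1155 > 0 and 7 > 0  ⇒  (a,b)_∞ = +1.
v=3: a=3^1·(≡1), b=3^0·(≡1) mod 3; (1|3)=+1, (1|3)=+1; (−1)^{1·0·1}·(+1)^0·(+1)^1 = +1.
v=5: a=5^-1·(≡1), b=5^2·(≡2) mod 5; (1|5)=+1, (2|5)=-1; (−1)^{-1·2·2}·(+1)^2·(-1)^-1 = -1.
v=2: v_2(a)=6, v_2(b)=4; units ≡ 3, 7 (mod 8); ε·ε+αω+βω = 1·1+6·0+4·1 ≡ 1  ⇒  (a,b)_2 = -1.
v=11: a=11^3·(≡7), b=11^-2·(≡6) mod 11; (7|11)=-1, (6|11)=-1; (−1)^{3·-2·5}·(-1)^-2·(-1)^3 = -1.
v=23: a=23^-2·(≡17), b=23^0·(≡22) mod 23; (17|23)=-1, (22|23)=-1; (−1)^{-2·0·11}·(-1)^0·(-1)^-2 = +1.
v=7: a=7^1·(≡4), b=7^1·(≡4) mod 7; (4|7)=+1, (4|7)=+1; (−1)^{1·1·3}·(+1)^1·(+1)^1 = -1.
Ram(1155, 7) = {2, 5, 7, 11}; no ℚ_2-point on the conic.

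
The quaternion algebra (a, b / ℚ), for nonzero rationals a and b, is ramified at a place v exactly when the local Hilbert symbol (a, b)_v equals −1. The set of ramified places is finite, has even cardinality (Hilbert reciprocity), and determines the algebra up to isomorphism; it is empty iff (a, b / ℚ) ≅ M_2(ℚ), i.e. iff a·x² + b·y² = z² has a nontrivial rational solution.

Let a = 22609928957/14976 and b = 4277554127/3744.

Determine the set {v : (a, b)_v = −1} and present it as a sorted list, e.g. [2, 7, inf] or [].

Mod squares: a ≡ 3548818, b ≡ 13702. Check v ∈ {∞, 2, 3, 7, 11, 13, 17, 31, 37}.
v=7: a=7^1·(≡6), b=7^2·(≡5) mod 7; (6|7)=-1, (5|7)=-1; (−1)^{1·2·3}·(-1)^2·(-1)^1 = -1.
v=2: v_2(a)=-7, v_2(b)=-5; units ≡ 1, 3 (mod 8); ε·ε+αω+βω = 0·1+-7·1+-5·0 ≡ 1  ⇒  (a,b)_2 = -1.
v=37: a=37^3·(≡4), b=37^2·(≡1) mod 37; (4|37)=+1, (1|37)=+1; (−1)^{3·2·18}·(+1)^2·(+1)^3 = +1.
v=17: a=17^1·(≡12), b=17^1·(≡10) mod 17; (12|17)=-1, (10|17)=-1; (−1)^{1·1·8}·(-1)^1·(-1)^1 = +1.
v=13: a=13^-1·(≡12), b=13^-1·(≡1) mod 13; (12|13)=+1, (1|13)=+1; (−1)^{-1·-1·6}·(+1)^-1·(+1)^-1 = +1.
v=31: a=31^1·(≡26), b=31^1·(≡18) mod 31; (26|31)=-1, (18|31)=+1; (−1)^{1·1·15}·(-1)^1·(+1)^1 = +1.
v=11: a=11^2·(≡5), b=11^2·(≡2) mod 11; (5|11)=+1, (2|11)=-1; (−1)^{2·2·5}·(+1)^2·(-1)^2 = +1.
v=3: a=3^-2·(≡1), b=3^-2·(≡1) mod 3; (1|3)=+1, (1|3)=+1; (−1)^{-2·-2·1}·(+1)^-2·(+1)^-2 = +1.
v=∞: 3548818 > 0 and 13702 > 0  ⇒  (a,b)_∞ = +1.
(3548818, 13702 / ℚ) ramifies at {2, 7}: a division algebra.

[2, 7]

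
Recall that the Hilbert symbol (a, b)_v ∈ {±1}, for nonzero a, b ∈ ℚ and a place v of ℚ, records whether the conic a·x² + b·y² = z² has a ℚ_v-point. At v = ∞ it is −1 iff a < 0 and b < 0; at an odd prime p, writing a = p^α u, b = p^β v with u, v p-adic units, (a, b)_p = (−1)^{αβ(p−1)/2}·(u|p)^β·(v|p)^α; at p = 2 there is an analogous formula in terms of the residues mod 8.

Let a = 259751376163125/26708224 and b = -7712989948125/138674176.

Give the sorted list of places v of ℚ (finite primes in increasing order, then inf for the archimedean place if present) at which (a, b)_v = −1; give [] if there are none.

(a, b) ≡ (21, -957) mod (ℚ^×)²; places V = {2, 3, 5, 7, 11, 17, 19, 23, 29, ∞}.
(a,b)_17: α=-2, u≡4; β=0, v≡6 (mod 17); (4|17)=+1, (6|17)=-1; sign (−1)^0·+1^0·-1^-2 = +1.
(a,b)_19: α=-2, u≡18; β=2, v≡8 (mod 19); (18|19)=-1, (8|19)=-1; sign (−1)^0·-1^2·-1^-2 = +1.
(a,b)_2: α=-8, β=-18; u≡5, v≡3 (mod 8); ε(u)ε(v)=0·1, αω(v)=-8·1, βω(u)=-18·1; sum ≡ 0  ⇒  +1.
(a,b)_3: α=5, u≡1; β=7, v≡2 (mod 3); (1|3)=+1, (2|3)=-1; sign (−1)^1·+1^7·-1^5 = +1.
(a,b)_∞: sgn(21)=+, sgn(-957)=−, so +1.
(a,b)_5: α=4, u≡4; β=4, v≡3 (mod 5); (4|5)=+1, (3|5)=-1; sign (−1)^0·+1^4·-1^4 = +1.
(a,b)_7: α=5, u≡5; β=2, v≡4 (mod 7); (5|7)=-1, (4|7)=+1; sign (−1)^0·-1^2·+1^5 = +1.
(a,b)_11: α=2, u≡8; β=1, v≡9 (mod 11); (8|11)=-1, (9|11)=+1; sign (−1)^0·-1^1·+1^2 = -1.
(a,b)_29: α=2, u≡27; β=1, v≡6 (mod 29); (27|29)=-1, (6|29)=+1; sign (−1)^0·-1^1·+1^2 = -1.
(a,b)_23: α=0, u≡7; β=-2, v≡9 (mod 23); (7|23)=-1, (9|23)=+1; sign (−1)^0·-1^-2·+1^0 = +1.
|Ram(21, -957)| = 2, even; anisotropic at {11, 29}.

[11, 29]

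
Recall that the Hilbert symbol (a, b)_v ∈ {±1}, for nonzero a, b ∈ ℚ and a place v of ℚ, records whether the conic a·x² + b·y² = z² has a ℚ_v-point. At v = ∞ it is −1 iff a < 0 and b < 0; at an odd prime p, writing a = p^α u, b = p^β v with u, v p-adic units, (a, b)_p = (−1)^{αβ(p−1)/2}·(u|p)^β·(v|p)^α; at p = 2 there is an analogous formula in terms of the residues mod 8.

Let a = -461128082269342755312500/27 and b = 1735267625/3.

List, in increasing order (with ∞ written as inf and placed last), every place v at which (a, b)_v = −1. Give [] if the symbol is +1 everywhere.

(a, b) ≡ (-114855, 4249635) mod (ℚ^×)²; places V = {2, 3, 5, 7, 13, 19, 31, 37, ∞}.
(a,b)_2: α=2, β=0; u≡1, v≡3 (mod 8); ε(u)ε(v)=0·1, αω(v)=2·1, βω(u)=0·0; sum ≡ 0  ⇒  +1.
(a,b)_7: α=4, u≡4; β=2, v≡3 (mod 7); (4|7)=+1, (3|7)=-1; sign (−1)^0·+1^2·-1^4 = +1.
(a,b)_5: α=7, u≡1; β=3, v≡2 (mod 5); (1|5)=+1, (2|5)=-1; sign (−1)^0·+1^3·-1^7 = -1.
(a,b)_31: α=3, u≡22; β=1, v≡26 (mod 31); (22|31)=-1, (26|31)=-1; sign (−1)^1·-1^1·-1^3 = -1.
(a,b)_13: α=3, u≡8; β=1, v≡12 (mod 13); (8|13)=-1, (12|13)=+1; sign (−1)^0·-1^1·+1^3 = -1.
(a,b)_3: α=-3, u≡1; β=-1, v≡2 (mod 3); (1|3)=+1, (2|3)=-1; sign (−1)^1·+1^-1·-1^-3 = +1.
(a,b)_∞: sgn(-114855)=−, sgn(4249635)=+, so +1.
(a,b)_19: α=3, u≡7; β=1, v≡16 (mod 19); (7|19)=+1, (16|19)=+1; sign (−1)^1·+1^1·+1^3 = -1.
(a,b)_37: α=2, u≡1; β=1, v≡36 (mod 37); (1|37)=+1, (36|37)=+1; sign (−1)^0·+1^1·+1^2 = +1.
|Ram(-114855, 4249635)| = 4, even; anisotropic at {5, 13, 19, 31}.

[5, 13, 19, 31]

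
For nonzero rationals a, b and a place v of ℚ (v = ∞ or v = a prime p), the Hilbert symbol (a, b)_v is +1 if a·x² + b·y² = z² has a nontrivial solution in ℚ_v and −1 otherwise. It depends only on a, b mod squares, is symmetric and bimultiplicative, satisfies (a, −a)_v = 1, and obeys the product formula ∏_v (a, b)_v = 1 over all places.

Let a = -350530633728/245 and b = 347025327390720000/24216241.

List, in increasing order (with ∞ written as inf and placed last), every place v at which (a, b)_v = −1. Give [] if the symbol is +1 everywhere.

[2, 5, 11, 29]

Mod squares: a ≡ -36685, b ≡ 667. Check v ∈ {∞, 2, 3, 5, 7, 11, 19, 23, 29, 37}.
v=19: a=19^0·(≡5), b=19^-2·(≡8) mod 19; (5|19)=+1, (8|19)=-1; (−1)^{0·-2·9}·(+1)^-2·(-1)^0 = +1.
v=29: a=29^1·(≡8), b=29^1·(≡4) mod 29; (8|29)=-1, (4|29)=+1; (−1)^{1·1·14}·(-1)^1·(+1)^1 = -1.
v=5: a=5^-1·(≡3), b=5^4·(≡2) mod 5; (3|5)=-1, (2|5)=-1; (−1)^{-1·4·2}·(-1)^4·(-1)^-1 = -1.
v=37: a=37^0·(≡20), b=37^-2·(≡11) mod 37; (20|37)=-1, (11|37)=+1; (−1)^{0·-2·18}·(-1)^-2·(+1)^0 = +1.
v=7: a=7^-2·(≡1), b=7^-2·(≡4) mod 7; (1|7)=+1, (4|7)=+1; (−1)^{-2·-2·3}·(+1)^-2·(+1)^-2 = +1.
v=∞: -36685 < 0 and 667 > 0  ⇒  (a,b)_∞ = +1.
v=23: a=23^1·(≡15), b=23^1·(≡9) mod 23; (15|23)=-1, (9|23)=+1; (−1)^{1·1·11}·(-1)^1·(+1)^1 = +1.
v=3: a=3^6·(≡2), b=3^8·(≡1) mod 3; (2|3)=-1, (1|3)=+1; (−1)^{6·8·1}·(-1)^8·(+1)^6 = +1.
v=11: a=11^1·(≡3), b=11^2·(≡8) mod 11; (3|11)=+1, (8|11)=-1; (−1)^{1·2·5}·(+1)^2·(-1)^1 = -1.
v=2: v_2(a)=16, v_2(b)=20; units ≡ 3, 3 (mod 8); ε·ε+αω+βω = 1·1+16·1+20·1 ≡ 1  ⇒  (a,b)_2 = -1.
|Ram(-36685, 667)| = 4, even; anisotropic at {2, 5, 11, 29}.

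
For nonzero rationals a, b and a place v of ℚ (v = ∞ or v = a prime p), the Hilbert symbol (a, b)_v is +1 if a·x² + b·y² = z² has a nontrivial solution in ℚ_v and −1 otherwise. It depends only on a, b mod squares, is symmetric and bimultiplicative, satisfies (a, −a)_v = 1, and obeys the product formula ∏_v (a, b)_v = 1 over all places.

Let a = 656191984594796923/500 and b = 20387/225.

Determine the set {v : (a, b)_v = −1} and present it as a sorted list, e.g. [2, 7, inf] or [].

Mod squares: a ≡ 5766215, b ≡ 20387. Check v ∈ {∞, 2, 3, 5, 7, 13, 19, 23, 29, 37}.
v=3: a=3^0·(≡2), b=3^-2·(≡2) mod 3; (2|3)=-1, (2|3)=-1; (−1)^{0·-2·1}·(-1)^-2·(-1)^0 = +1.
v=29: a=29^3·(≡17), b=29^1·(≡28) mod 29; (17|29)=-1, (28|29)=+1; (−1)^{3·1·14}·(-1)^1·(+1)^3 = -1.
v=5: a=5^-3·(≡2), b=5^-2·(≡3) mod 5; (2|5)=-1, (3|5)=-1; (−1)^{-3·-2·2}·(-1)^-2·(-1)^-3 = -1.
v=13: a=13^1·(≡7), b=13^0·(≡4) mod 13; (7|13)=-1, (4|13)=+1; (−1)^{1·0·6}·(-1)^0·(+1)^1 = +1.
v=2: v_2(a)=-2, v_2(b)=0; units ≡ 7, 3 (mod 8); ε·ε+αω+βω = 1·1+-2·1+0·0 ≡ 1  ⇒  (a,b)_2 = -1.
v=23: a=23^1·(≡22), b=23^0·(≡12) mod 23; (22|23)=-1, (12|23)=+1; (−1)^{1·0·11}·(-1)^0·(+1)^1 = +1.
v=37: a=37^4·(≡13), b=37^1·(≡11) mod 37; (13|37)=-1, (11|37)=+1; (−1)^{4·1·18}·(-1)^1·(+1)^4 = -1.
v=19: a=19^3·(≡6), b=19^1·(≡16) mod 19; (6|19)=+1, (16|19)=+1; (−1)^{3·1·9}·(+1)^1·(+1)^3 = -1.
v=7: a=7^1·(≡6), b=7^0·(≡3) mod 7; (6|7)=-1, (3|7)=-1; (−1)^{1·0·3}·(-1)^0·(-1)^1 = -1.
v=∞: 5766215 > 0 and 20387 > 0  ⇒  (a,b)_∞ = +1.
(5766215, 20387 / ℚ) ramifies at {2, 5, 7, 19, 29, 37}: a division algebra.

[2, 5, 7, 19, 29, 37]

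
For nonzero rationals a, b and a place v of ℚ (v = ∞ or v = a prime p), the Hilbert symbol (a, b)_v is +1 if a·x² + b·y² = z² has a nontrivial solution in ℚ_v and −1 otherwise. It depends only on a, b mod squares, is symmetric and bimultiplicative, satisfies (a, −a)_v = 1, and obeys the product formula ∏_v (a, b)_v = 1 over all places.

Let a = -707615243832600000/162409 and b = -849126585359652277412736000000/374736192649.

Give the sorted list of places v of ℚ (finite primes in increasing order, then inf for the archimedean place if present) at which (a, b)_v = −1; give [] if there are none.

[47, inf]

(a, b) ≡ (-6815, -3774) mod (ℚ^×)²; places V = {2, 3, 5, 7, 13, 17, 29, 31, 37, 47, ∞}.
(a,b)_3: α=8, u≡1; β=15, v≡2 (mod 3); (1|3)=+1, (2|3)=-1; sign (−1)^0·+1^15·-1^8 = +1.
(a,b)_∞: sgn(-6815)=−, sgn(-3774)=−, so -1.
(a,b)_29: α=1, u≡10; β=2, v≡25 (mod 29); (10|29)=-1, (25|29)=+1; sign (−1)^0·-1^2·+1^1 = +1.
(a,b)_17: α=2, u≡15; β=3, v≡16 (mod 17); (15|17)=+1, (16|17)=+1; sign (−1)^0·+1^3·+1^2 = +1.
(a,b)_31: α=-2, u≡2; β=-4, v≡19 (mod 31); (2|31)=+1, (19|31)=+1; sign (−1)^0·+1^-4·+1^-2 = +1.
(a,b)_5: α=5, u≡2; β=6, v≡4 (mod 5); (2|5)=-1, (4|5)=+1; sign (−1)^0·-1^6·+1^5 = +1.
(a,b)_47: α=1, u≡23; β=2, v≡5 (mod 47); (23|47)=-1, (5|47)=-1; sign (−1)^0·-1^2·-1^1 = -1.
(a,b)_37: α=2, u≡27; β=3, v≡9 (mod 37); (27|37)=+1, (9|37)=+1; sign (−1)^0·+1^3·+1^2 = +1.
(a,b)_13: α=-2, u≡1; β=-2, v≡10 (mod 13); (1|13)=+1, (10|13)=+1; sign (−1)^0·+1^-2·+1^-2 = +1.
(a,b)_7: α=0, u≡6; β=-4, v≡5 (mod 7); (6|7)=-1, (5|7)=-1; sign (−1)^0·-1^-4·-1^0 = +1.
(a,b)_2: α=6, β=13; u≡1, v≡1 (mod 8); ε(u)ε(v)=0·0, αω(v)=6·0, βω(u)=13·0; sum ≡ 0  ⇒  +1.
(-6815, -3774 / ℚ) ramifies at {47, ∞}: a division algebra.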